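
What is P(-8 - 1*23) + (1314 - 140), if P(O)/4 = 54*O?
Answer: -5522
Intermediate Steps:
P(O) = 216*O (P(O) = 4*(54*O) = 216*O)
P(-8 - 1*23) + (1314 - 140) = 216*(-8 - 1*23) + (1314 - 140) = 216*(-8 - 23) + 1174 = 216*(-31) + 1174 = -6696 + 1174 = -5522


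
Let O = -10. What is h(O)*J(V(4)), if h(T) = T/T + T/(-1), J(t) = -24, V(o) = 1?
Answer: -264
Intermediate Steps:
h(T) = 1 - T (h(T) = 1 + T*(-1) = 1 - T)
h(O)*J(V(4)) = (1 - 1*(-10))*(-24) = (1 + 10)*(-24) = 11*(-24) = -264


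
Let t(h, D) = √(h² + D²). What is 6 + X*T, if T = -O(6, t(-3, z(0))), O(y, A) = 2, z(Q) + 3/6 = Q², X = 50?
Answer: -94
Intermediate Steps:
z(Q) = -½ + Q²
t(h, D) = √(D² + h²)
T = -2 (T = -1*2 = -2)
6 + X*T = 6 + 50*(-2) = 6 - 100 = -94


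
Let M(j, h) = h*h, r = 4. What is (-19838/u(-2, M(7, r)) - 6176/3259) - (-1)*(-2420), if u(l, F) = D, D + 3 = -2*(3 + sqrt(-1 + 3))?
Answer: 5682590/237907 - 39676*sqrt(2)/73 ≈ -744.75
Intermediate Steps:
M(j, h) = h**2
D = -9 - 2*sqrt(2) (D = -3 - 2*(3 + sqrt(-1 + 3)) = -3 - 2*(3 + sqrt(2)) = -3 + (-6 - 2*sqrt(2)) = -9 - 2*sqrt(2) ≈ -11.828)
u(l, F) = -9 - 2*sqrt(2)
(-19838/u(-2, M(7, r)) - 6176/3259) - (-1)*(-2420) = (-19838/(-9 - 2*sqrt(2)) - 6176/3259) - (-1)*(-2420) = (-19838/(-9 - 2*sqrt(2)) - 6176*1/3259) - 1*2420 = (-19838/(-9 - 2*sqrt(2)) - 6176/3259) - 2420 = (-6176/3259 - 19838/(-9 - 2*sqrt(2))) - 2420 = -7892956/3259 - 19838/(-9 - 2*sqrt(2))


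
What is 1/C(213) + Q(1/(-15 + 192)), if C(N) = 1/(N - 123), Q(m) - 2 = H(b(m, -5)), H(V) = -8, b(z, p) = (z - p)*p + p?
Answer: 84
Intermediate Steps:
b(z, p) = p + p*(z - p) (b(z, p) = p*(z - p) + p = p + p*(z - p))
Q(m) = -6 (Q(m) = 2 - 8 = -6)
C(N) = 1/(-123 + N)
1/C(213) + Q(1/(-15 + 192)) = 1/(1/(-123 + 213)) - 6 = 1/(1/90) - 6 = 90 - 6 = 84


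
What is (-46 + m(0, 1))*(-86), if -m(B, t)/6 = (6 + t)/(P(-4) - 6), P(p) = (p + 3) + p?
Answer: 39904/11 ≈ 3627.6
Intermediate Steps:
P(p) = 3 + 2*p (P(p) = (3 + p) + p = 3 + 2*p)
m(B, t) = 36/11 + 6*t/11 (m(B, t) = -6*(6 + t)/((3 + 2*(-4)) - 6) = -6*(6 + t)/((3 - 8) - 6) = -6*(6 + t)/(-5 - 6) = -6*(6 + t)/(-11) = -6*(6 + t)*(-1)/11 = -6*(-6/11 - t/11) = 36/11 + 6*t/11)
(-46 + m(0, 1))*(-86) = (-46 + (36/11 + (6/11)*1))*(-86) = (-46 + (36/11 + 6/11))*(-86) = (-46 + 42/11)*(-86) = -464/11*(-86) = 39904/11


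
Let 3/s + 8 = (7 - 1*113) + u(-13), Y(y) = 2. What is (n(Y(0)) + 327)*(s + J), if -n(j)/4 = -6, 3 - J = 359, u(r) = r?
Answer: -15870465/127 ≈ -1.2496e+5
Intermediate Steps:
J = -356 (J = 3 - 1*359 = 3 - 359 = -356)
n(j) = 24 (n(j) = -4*(-6) = 24)
s = -3/127 (s = 3/(-8 + ((7 - 1*113) - 13)) = 3/(-8 + ((7 - 113) - 13)) = 3/(-8 + (-106 - 13)) = 3/(-8 - 119) = 3/(-127) = 3*(-1/127) = -3/127 ≈ -0.023622)
(n(Y(0)) + 327)*(s + J) = (24 + 327)*(-3/127 - 356) = 351*(-45215/127) = -15870465/127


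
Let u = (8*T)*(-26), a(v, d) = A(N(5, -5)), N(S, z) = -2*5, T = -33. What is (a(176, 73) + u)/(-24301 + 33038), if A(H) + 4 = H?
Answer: 6850/8737 ≈ 0.78402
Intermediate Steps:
N(S, z) = -10
A(H) = -4 + H
a(v, d) = -14 (a(v, d) = -4 - 10 = -14)
u = 6864 (u = (8*(-33))*(-26) = -264*(-26) = 6864)
(a(176, 73) + u)/(-24301 + 33038) = (-14 + 6864)/(-24301 + 33038) = 6850/8737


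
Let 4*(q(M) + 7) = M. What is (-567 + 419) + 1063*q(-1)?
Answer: -31419/4 ≈ -7854.8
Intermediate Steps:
q(M) = -7 + M/4
(-567 + 419) + 1063*q(-1) = (-567 + 419) + 1063*(-7 + (1/4)*(-1)) = -148 + 1063*(-7 - 1/4) = -148 + 1063*(-29/4) = -148 - 30827/4 = -31419/4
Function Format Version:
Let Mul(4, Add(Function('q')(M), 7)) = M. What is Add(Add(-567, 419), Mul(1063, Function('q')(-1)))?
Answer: Rational(-31419, 4) ≈ -7854.8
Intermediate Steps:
Function('q')(M) = Add(-7, Mul(Rational(1, 4), M))
Add(Add(-567, 419), Mul(1063, Function('q')(-1))) = Add(Add(-567, 419), Mul(1063, Add(-7, Mul(Rational(1, 4), -1)))) = Add(-148, Mul(1063, Add(-7, Rational(-1, 4)))) = Add(-148, Mul(1063, Rational(-29, 4))) = Add(-148, Rational(-30827, 4)) = Rational(-31419, 4)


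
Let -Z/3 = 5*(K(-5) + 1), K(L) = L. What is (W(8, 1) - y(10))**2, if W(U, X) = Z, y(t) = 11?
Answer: 2401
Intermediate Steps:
Z = 60 (Z = -15*(-5 + 1) = -15*(-4) = -3*(-20) = 60)
W(U, X) = 60
(W(8, 1) - y(10))**2 = (60 - 1*11)**2 = (60 - 11)**2 = 49**2 = 2401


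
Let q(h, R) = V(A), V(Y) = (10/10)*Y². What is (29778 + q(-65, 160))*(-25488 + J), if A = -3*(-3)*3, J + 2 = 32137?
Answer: 202780029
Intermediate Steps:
J = 32135 (J = -2 + 32137 = 32135)
A = 27 (A = 9*3 = 27)
V(Y) = Y² (V(Y) = (10*(⅒))*Y² = 1*Y² = Y²)
q(h, R) = 729 (q(h, R) = 27² = 729)
(29778 + q(-65, 160))*(-25488 + J) = (29778 + 729)*(-25488 + 32135) = 30507*6647 = 202780029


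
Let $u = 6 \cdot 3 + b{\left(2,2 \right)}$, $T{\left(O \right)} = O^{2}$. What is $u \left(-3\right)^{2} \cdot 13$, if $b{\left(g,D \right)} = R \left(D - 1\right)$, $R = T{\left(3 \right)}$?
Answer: $3159$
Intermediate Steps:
$R = 9$ ($R = 3^{2} = 9$)
$b{\left(g,D \right)} = -9 + 9 D$ ($b{\left(g,D \right)} = 9 \left(D - 1\right) = 9 \left(-1 + D\right) = -9 + 9 D$)
$u = 27$ ($u = 6 \cdot 3 + \left(-9 + 9 \cdot 2\right) = 18 + \left(-9 + 18\right) = 18 + 9 = 27$)
$u \left(-3\right)^{2} \cdot 13 = 27 \left(-3\right)^{2} \cdot 13 = 27 \cdot 9 \cdot 13 = 243 \cdot 13 = 3159$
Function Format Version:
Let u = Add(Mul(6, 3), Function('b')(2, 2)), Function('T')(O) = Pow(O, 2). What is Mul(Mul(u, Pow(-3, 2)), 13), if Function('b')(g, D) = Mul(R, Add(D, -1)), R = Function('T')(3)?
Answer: 3159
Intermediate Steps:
R = 9 (R = Pow(3, 2) = 9)
Function('b')(g, D) = Add(-9, Mul(9, D)) (Function('b')(g, D) = Mul(9, Add(D, -1)) = Mul(9, Add(-1, D)) = Add(-9, Mul(9, D)))
u = 27 (u = Add(Mul(6, 3), Add(-9, Mul(9, 2))) = Add(18, Add(-9, 18)) = Add(18, 9) = 27)
Mul(Mul(u, Pow(-3, 2)), 13) = Mul(Mul(27, Pow(-3, 2)), 13) = Mul(Mul(27, 9), 13) = Mul(243, 13) = 3159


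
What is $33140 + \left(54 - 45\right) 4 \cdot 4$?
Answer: $33284$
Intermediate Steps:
$33140 + \left(54 - 45\right) 4 \cdot 4 = 33140 + 9 \cdot 16 = 33140 + 144 = 33284$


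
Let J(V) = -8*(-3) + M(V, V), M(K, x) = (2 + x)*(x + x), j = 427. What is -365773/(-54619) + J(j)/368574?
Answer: 25804378852/3355190551 ≈ 7.6909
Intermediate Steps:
M(K, x) = 2*x*(2 + x) (M(K, x) = (2 + x)*(2*x) = 2*x*(2 + x))
J(V) = 24 + 2*V*(2 + V) (J(V) = -8*(-3) + 2*V*(2 + V) = 24 + 2*V*(2 + V))
-365773/(-54619) + J(j)/368574 = -365773/(-54619) + (24 + 2*427*(2 + 427))/368574 = -365773*(-1/54619) + (24 + 2*427*429)*(1/368574) = 365773/54619 + (24 + 366366)*(1/368574) = 365773/54619 + 366390*(1/368574) = 365773/54619 + 61065/61429 = 25804378852/3355190551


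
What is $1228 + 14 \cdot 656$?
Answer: $10412$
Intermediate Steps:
$1228 + 14 \cdot 656 = 1228 + 9184 = 10412$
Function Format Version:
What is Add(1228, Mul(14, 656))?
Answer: 10412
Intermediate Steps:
Add(1228, Mul(14, 656)) = Add(1228, 9184) = 10412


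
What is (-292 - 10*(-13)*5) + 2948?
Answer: 3306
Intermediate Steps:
(-292 - 10*(-13)*5) + 2948 = (-292 + 130*5) + 2948 = (-292 + 650) + 2948 = 358 + 2948 = 3306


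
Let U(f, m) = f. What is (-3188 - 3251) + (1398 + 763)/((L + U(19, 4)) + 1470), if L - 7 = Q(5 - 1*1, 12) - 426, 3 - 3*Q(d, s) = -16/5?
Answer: -103513144/16081 ≈ -6437.0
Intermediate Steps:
Q(d, s) = 31/15 (Q(d, s) = 1 - (-16)/(3*5) = 1 - ⅓*(-16/5) = 1 + 16/15 = 31/15)
L = -6254/15 (L = 7 + (31/15 - 426) = 7 - 6359/15 = -6254/15 ≈ -416.93)
(-3188 - 3251) + (1398 + 763)/((L + U(19, 4)) + 1470) = (-3188 - 3251) + (1398 + 763)/((-6254/15 + 19) + 1470) = -6439 + 2161/(-5969/15 + 1470) = -6439 + 2161/(16081/15) = -6439 + 2161*(15/16081) = -6439 + 32415/16081 = -103513144/16081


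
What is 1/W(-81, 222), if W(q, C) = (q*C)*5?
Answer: -1/89910 ≈ -1.1122e-5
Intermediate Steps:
W(q, C) = 5*C*q (W(q, C) = (C*q)*5 = 5*C*q)
1/W(-81, 222) = 1/(5*222*(-81)) = 1/(-89910) = -1/89910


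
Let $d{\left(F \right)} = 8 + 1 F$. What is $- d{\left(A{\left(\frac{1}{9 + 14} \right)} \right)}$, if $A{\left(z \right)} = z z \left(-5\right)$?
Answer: $- \frac{4227}{529} \approx -7.9905$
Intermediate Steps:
$A{\left(z \right)} = - 5 z^{2}$ ($A{\left(z \right)} = z^{2} \left(-5\right) = - 5 z^{2}$)
$d{\left(F \right)} = 8 + F$
$- d{\left(A{\left(\frac{1}{9 + 14} \right)} \right)} = - (8 - 5 \left(\frac{1}{9 + 14}\right)^{2}) = - (8 - 5 \left(\frac{1}{23}\right)^{2}) = - (8 - \frac{5}{529}) = \left(-1\right) \frac{4227}{529} = - \frac{4227}{529}$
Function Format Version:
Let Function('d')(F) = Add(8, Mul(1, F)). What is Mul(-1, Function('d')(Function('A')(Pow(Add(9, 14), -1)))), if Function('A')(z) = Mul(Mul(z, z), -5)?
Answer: Rational(-4227, 529) ≈ -7.9905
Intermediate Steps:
Function('A')(z) = Mul(-5, Pow(z, 2)) (Function('A')(z) = Mul(Pow(z, 2), -5) = Mul(-5, Pow(z, 2)))
Function('d')(F) = Add(8, F)
Mul(-1, Function('d')(Function('A')(Pow(Add(9, 14), -1)))) = Mul(-1, Add(8, Mul(-5, Pow(Pow(Add(9, 14), -1), 2)))) = Mul(-1, Add(8, Mul(-5, Pow(Pow(23, -1), 2)))) = Mul(-1, Add(8, Mul(-5, Pow(Rational(1, 23), 2)))) = Mul(-1, Add(8, Mul(-5, Rational(1, 529)))) = Mul(-1, Add(8, Rational(-5, 529))) = Mul(-1, Rational(4227, 529)) = Rational(-4227, 529)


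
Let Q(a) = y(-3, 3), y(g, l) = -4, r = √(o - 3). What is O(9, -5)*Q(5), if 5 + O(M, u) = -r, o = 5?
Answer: 20 + 4*√2 ≈ 25.657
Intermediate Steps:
r = √2 (r = √(5 - 3) = √2 ≈ 1.4142)
O(M, u) = -5 - √2
Q(a) = -4
O(9, -5)*Q(5) = (-5 - √2)*(-4) = 20 + 4*√2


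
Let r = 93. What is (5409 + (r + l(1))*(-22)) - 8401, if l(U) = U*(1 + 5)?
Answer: -5170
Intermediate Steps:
l(U) = 6*U (l(U) = U*6 = 6*U)
(5409 + (r + l(1))*(-22)) - 8401 = (5409 + (93 + 6*1)*(-22)) - 8401 = (5409 + (93 + 6)*(-22)) - 8401 = (5409 + 99*(-22)) - 8401 = (5409 - 2178) - 8401 = 3231 - 8401 = -5170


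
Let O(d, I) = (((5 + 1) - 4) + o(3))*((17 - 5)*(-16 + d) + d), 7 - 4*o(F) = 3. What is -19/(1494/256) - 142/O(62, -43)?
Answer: -764303/229329 ≈ -3.3328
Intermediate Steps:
o(F) = 1 (o(F) = 7/4 - ¼*3 = 7/4 - ¾ = 1)
O(d, I) = -576 + 39*d (O(d, I) = (((5 + 1) - 4) + 1)*((17 - 5)*(-16 + d) + d) = ((6 - 4) + 1)*(12*(-16 + d) + d) = (2 + 1)*((-192 + 12*d) + d) = 3*(-192 + 13*d) = -576 + 39*d)
-19/(1494/256) - 142/O(62, -43) = -19/(1494/256) - 142/(-576 + 39*62) = -19/(1494*(1/256)) - 142/(-576 + 2418) = -19/747/128 - 142/1842 = -19*128/747 - 142*1/1842 = -2432/747 - 71/921 = -764303/229329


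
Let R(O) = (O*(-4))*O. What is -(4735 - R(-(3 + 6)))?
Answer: -5059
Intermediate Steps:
R(O) = -4*O**2 (R(O) = (-4*O)*O = -4*O**2)
-(4735 - R(-(3 + 6))) = -(4735 - (-4)*(-(3 + 6))**2) = -(4735 - (-4)*(-1*9)**2) = -(4735 - (-4)*(-9)**2) = -(4735 - (-4)*81) = -(4735 - 1*(-324)) = -(4735 + 324) = -1*5059 = -5059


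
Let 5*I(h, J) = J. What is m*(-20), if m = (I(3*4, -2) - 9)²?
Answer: -8836/5 ≈ -1767.2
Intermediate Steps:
I(h, J) = J/5
m = 2209/25 (m = ((⅕)*(-2) - 9)² = (-⅖ - 9)² = (-47/5)² = 2209/25 ≈ 88.360)
m*(-20) = (2209/25)*(-20) = -8836/5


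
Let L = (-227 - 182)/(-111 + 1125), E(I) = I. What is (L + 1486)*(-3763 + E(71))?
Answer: -213908090/39 ≈ -5.4848e+6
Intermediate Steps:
L = -409/1014 ≈ -0.40335
(L + 1486)*(-3763 + E(71)) = (-409/1014 + 1486)*(-3763 + 71) = (1506395/1014)*(-3692) = -213908090/39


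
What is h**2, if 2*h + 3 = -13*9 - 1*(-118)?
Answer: 1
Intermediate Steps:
h = -1 (h = -3/2 + (-13*9 - 1*(-118))/2 = -3/2 + (-117 + 118)/2 = -3/2 + (1/2)*1 = -3/2 + 1/2 = -1)
h**2 = (-1)**2 = 1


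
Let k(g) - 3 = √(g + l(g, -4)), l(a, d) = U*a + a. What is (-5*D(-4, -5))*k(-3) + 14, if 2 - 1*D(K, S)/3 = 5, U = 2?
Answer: 149 + 90*I*√3 ≈ 149.0 + 155.88*I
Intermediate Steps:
D(K, S) = -9 (D(K, S) = 6 - 3*5 = 6 - 15 = -9)
l(a, d) = 3*a (l(a, d) = 2*a + a = 3*a)
k(g) = 3 + 2*√g (k(g) = 3 + √(g + 3*g) = 3 + √(4*g) = 3 + 2*√g)
(-5*D(-4, -5))*k(-3) + 14 = (-5*(-9))*(3 + 2*√(-3)) + 14 = 45*(3 + 2*(I*√3)) + 14 = 45*(3 + 2*I*√3) + 14 = (135 + 90*I*√3) + 14 = 149 + 90*I*√3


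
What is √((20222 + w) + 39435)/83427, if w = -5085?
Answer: 2*√13643/83427 ≈ 0.0028001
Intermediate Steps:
√((20222 + w) + 39435)/83427 = √((20222 - 5085) + 39435)/83427 = √(15137 + 39435)*(1/83427) = √54572*(1/83427) = (2*√13643)*(1/83427) = 2*√13643/83427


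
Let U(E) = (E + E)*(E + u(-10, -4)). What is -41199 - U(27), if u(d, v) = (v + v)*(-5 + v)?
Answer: -46545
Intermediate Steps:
u(d, v) = 2*v*(-5 + v) (u(d, v) = (2*v)*(-5 + v) = 2*v*(-5 + v))
U(E) = 2*E*(72 + E) (U(E) = (E + E)*(E + 2*(-4)*(-5 - 4)) = (2*E)*(E + 2*(-4)*(-9)) = (2*E)*(E + 72) = (2*E)*(72 + E) = 2*E*(72 + E))
-41199 - U(27) = -41199 - 2*27*(72 + 27) = -41199 - 2*27*99 = -41199 - 1*5346 = -41199 - 5346 = -46545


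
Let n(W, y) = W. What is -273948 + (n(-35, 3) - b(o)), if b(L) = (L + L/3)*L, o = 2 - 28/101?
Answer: -2794940951/10201 ≈ -2.7399e+5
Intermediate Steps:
o = 174/101 (o = 2 - 28/101 = 174/101 ≈ 1.7228)
b(L) = 4*L**2/3 (b(L) = (L + L*(1/3))*L = (L + L/3)*L = (4*L/3)*L = 4*L**2/3)
-273948 + (n(-35, 3) - b(o)) = -273948 + (-35 - 4*(174/101)**2/3) = -273948 + (-35 - 4*30276/(3*10201)) = -273948 + (-35 - 1*40368/10201) = -273948 + (-35 - 40368/10201) = -273948 - 397403/10201 = -2794940951/10201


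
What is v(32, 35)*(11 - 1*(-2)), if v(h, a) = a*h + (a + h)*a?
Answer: 45045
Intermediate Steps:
v(h, a) = a*h + a*(a + h)
v(32, 35)*(11 - 1*(-2)) = (35*(35 + 2*32))*(11 - 1*(-2)) = (35*(35 + 64))*(11 + 2) = (35*99)*13 = 3465*13 = 45045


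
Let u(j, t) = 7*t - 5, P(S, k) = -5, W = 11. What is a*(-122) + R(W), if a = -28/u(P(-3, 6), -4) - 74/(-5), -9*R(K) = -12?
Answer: -104928/55 ≈ -1907.8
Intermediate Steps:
R(K) = 4/3 (R(K) = -1/9*(-12) = 4/3)
u(j, t) = -5 + 7*t
a = 2582/165 (a = -28/(-5 + 7*(-4)) - 74/(-5) = -28/(-5 - 28) - 74*(-1/5) = -28/(-33) + 74/5 = -28*(-1/33) + 74/5 = 28/33 + 74/5 = 2582/165 ≈ 15.648)
a*(-122) + R(W) = (2582/165)*(-122) + 4/3 = -315004/165 + 4/3 = -104928/55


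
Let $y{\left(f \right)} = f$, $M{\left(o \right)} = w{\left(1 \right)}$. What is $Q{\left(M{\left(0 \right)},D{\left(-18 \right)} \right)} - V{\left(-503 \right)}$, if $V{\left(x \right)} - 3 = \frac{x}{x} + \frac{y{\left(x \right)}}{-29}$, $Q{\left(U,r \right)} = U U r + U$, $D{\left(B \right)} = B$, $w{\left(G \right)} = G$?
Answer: $- \frac{1112}{29} \approx -38.345$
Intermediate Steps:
$M{\left(o \right)} = 1$
$Q{\left(U,r \right)} = U + r U^{2}$ ($Q{\left(U,r \right)} = U^{2} r + U = r U^{2} + U = U + r U^{2}$)
$V{\left(x \right)} = 4 - \frac{x}{29}$ ($V{\left(x \right)} = 3 + \left(\frac{x}{x} + \frac{x}{-29}\right) = 3 + \left(1 + x \left(- \frac{1}{29}\right)\right) = 3 - \left(-1 + \frac{x}{29}\right) = 4 - \frac{x}{29}$)
$Q{\left(M{\left(0 \right)},D{\left(-18 \right)} \right)} - V{\left(-503 \right)} = 1 \left(1 + 1 \left(-18\right)\right) - \left(4 - - \frac{503}{29}\right) = 1 \left(1 - 18\right) - \left(4 + \frac{503}{29}\right) = 1 \left(-17\right) - \frac{619}{29} = -17 - \frac{619}{29} = - \frac{1112}{29}$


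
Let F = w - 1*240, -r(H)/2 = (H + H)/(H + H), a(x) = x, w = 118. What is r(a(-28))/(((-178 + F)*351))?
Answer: 1/52650 ≈ 1.8993e-5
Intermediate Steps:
r(H) = -2 (r(H) = -2*(H + H)/(H + H) = -2*2*H/(2*H) = -2*2*H*1/(2*H) = -2*1 = -2)
F = -122 (F = 118 - 1*240 = 118 - 240 = -122)
r(a(-28))/(((-178 + F)*351)) = -2*1/(351*(-178 - 122)) = -2/((-300*351)) = -2/(-105300) = -2*(-1/105300) = 1/52650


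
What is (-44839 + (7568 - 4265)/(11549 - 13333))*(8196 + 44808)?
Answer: -1060028042829/446 ≈ -2.3767e+9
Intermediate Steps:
(-44839 + (7568 - 4265)/(11549 - 13333))*(8196 + 44808) = (-44839 + 3303/(-1784))*53004 = (-44839 + 3303*(-1/1784))*53004 = (-44839 - 3303/1784)*53004 = -79996079/1784*53004 = -1060028042829/446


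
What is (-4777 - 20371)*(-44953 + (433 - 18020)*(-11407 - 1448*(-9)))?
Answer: 719832026544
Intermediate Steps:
(-4777 - 20371)*(-44953 + (433 - 18020)*(-11407 - 1448*(-9))) = -25148*(-44953 - 17587*(-11407 + 13032)) = -25148*(-44953 - 17587*1625) = -25148*(-44953 - 28578875) = -25148*(-28623828) = 719832026544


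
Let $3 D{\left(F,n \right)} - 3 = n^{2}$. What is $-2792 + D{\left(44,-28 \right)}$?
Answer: $- \frac{7589}{3} \approx -2529.7$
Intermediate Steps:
$D{\left(F,n \right)} = 1 + \frac{n^{2}}{3}$
$-2792 + D{\left(44,-28 \right)} = -2792 + \left(1 + \frac{\left(-28\right)^{2}}{3}\right) = -2792 + \left(1 + \frac{1}{3} \cdot 784\right) = -2792 + \left(1 + \frac{784}{3}\right) = -2792 + \frac{787}{3} = - \frac{7589}{3}$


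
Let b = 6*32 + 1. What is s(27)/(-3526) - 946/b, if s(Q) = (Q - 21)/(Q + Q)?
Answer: -30020557/6124662 ≈ -4.9016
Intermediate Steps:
s(Q) = (-21 + Q)/(2*Q) (s(Q) = (-21 + Q)/((2*Q)) = (-21 + Q)*(1/(2*Q)) = (-21 + Q)/(2*Q))
b = 193 (b = 192 + 1 = 193)
s(27)/(-3526) - 946/b = ((1/2)*(-21 + 27)/27)/(-3526) - 946/193 = ((1/2)*(1/27)*6)*(-1/3526) - 946*1/193 = (1/9)*(-1/3526) - 946/193 = -1/31734 - 946/193 = -30020557/6124662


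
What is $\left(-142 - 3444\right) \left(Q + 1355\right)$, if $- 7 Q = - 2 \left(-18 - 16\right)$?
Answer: $- \frac{33769362}{7} \approx -4.8242 \cdot 10^{6}$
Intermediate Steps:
$Q = - \frac{68}{7}$ ($Q = - \frac{\left(-2\right) \left(-18 - 16\right)}{7} = - \frac{\left(-2\right) \left(-34\right)}{7} = \left(- \frac{1}{7}\right) 68 = - \frac{68}{7} \approx -9.7143$)
$\left(-142 - 3444\right) \left(Q + 1355\right) = \left(-142 - 3444\right) \left(- \frac{68}{7} + 1355\right) = \left(-3586\right) \frac{9417}{7} = - \frac{33769362}{7}$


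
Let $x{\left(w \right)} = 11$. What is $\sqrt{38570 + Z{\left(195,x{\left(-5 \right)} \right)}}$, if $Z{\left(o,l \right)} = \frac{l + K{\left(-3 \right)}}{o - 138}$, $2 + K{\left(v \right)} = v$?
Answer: $\frac{4 \sqrt{870238}}{19} \approx 196.39$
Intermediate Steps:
$K{\left(v \right)} = -2 + v$
$Z{\left(o,l \right)} = \frac{-5 + l}{-138 + o}$ ($Z{\left(o,l \right)} = \frac{l - 5}{o - 138} = \frac{l - 5}{-138 + o} = \frac{-5 + l}{-138 + o}$)
$\sqrt{38570 + Z{\left(195,x{\left(-5 \right)} \right)}} = \sqrt{38570 + \frac{-5 + 11}{-138 + 195}} = \sqrt{38570 + \frac{1}{57} \cdot 6} = \sqrt{38570 + \frac{2}{19}} = \sqrt{\frac{732832}{19}} = \frac{4 \sqrt{870238}}{19}$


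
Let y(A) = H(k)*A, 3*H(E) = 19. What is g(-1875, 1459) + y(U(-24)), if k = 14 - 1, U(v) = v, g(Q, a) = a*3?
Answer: 4225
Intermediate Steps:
g(Q, a) = 3*a
k = 13
H(E) = 19/3 (H(E) = (⅓)*19 = 19/3)
y(A) = 19*A/3
g(-1875, 1459) + y(U(-24)) = 3*1459 + (19/3)*(-24) = 4377 - 152 = 4225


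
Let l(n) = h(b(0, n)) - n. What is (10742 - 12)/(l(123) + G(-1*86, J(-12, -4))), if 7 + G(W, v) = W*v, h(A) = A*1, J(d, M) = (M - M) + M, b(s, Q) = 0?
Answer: 5365/107 ≈ 50.140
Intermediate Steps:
J(d, M) = M (J(d, M) = 0 + M = M)
h(A) = A
l(n) = -n (l(n) = 0 - n = -n)
G(W, v) = -7 + W*v
(10742 - 12)/(l(123) + G(-1*86, J(-12, -4))) = (10742 - 12)/(-1*123 + (-7 - 1*86*(-4))) = 10730/(-123 + (-7 - 86*(-4))) = 10730/(-123 + (-7 + 344)) = 10730/(-123 + 337) = 10730/214 = 10730*(1/214) = 5365/107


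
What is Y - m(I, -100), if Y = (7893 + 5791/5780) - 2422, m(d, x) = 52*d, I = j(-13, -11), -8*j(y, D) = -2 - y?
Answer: 32041441/5780 ≈ 5543.5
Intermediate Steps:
j(y, D) = 1/4 + y/8 (j(y, D) = -(-2 - y)/8 = 1/4 + y/8)
I = -11/8 (I = 1/4 + (1/8)*(-13) = 1/4 - 13/8 = -11/8 ≈ -1.3750)
Y = 31628171/5780 (Y = (7893 + 5791*(1/5780)) - 2422 = (7893 + 5791/5780) - 2422 = 45627331/5780 - 2422 = 31628171/5780 ≈ 5472.0)
Y - m(I, -100) = 31628171/5780 - 52*(-11)/8 = 31628171/5780 - 1*(-143/2) = 31628171/5780 + 143/2 = 32041441/5780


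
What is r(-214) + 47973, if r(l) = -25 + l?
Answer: 47734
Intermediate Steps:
r(-214) + 47973 = (-25 - 214) + 47973 = -239 + 47973 = 47734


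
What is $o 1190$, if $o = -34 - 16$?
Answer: $-59500$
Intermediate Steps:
$o = -50$
$o 1190 = \left(-50\right) 1190 = -59500$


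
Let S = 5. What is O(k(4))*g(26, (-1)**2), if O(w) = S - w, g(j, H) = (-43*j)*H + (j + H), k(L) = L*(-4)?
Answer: -22911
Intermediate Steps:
k(L) = -4*L
g(j, H) = H + j - 43*H*j (g(j, H) = -43*H*j + (H + j) = H + j - 43*H*j)
O(w) = 5 - w
O(k(4))*g(26, (-1)**2) = (5 - (-4)*4)*((-1)**2 + 26 - 43*(-1)**2*26) = (5 - 1*(-16))*(1 + 26 - 43*1*26) = (5 + 16)*(1 + 26 - 1118) = 21*(-1091) = -22911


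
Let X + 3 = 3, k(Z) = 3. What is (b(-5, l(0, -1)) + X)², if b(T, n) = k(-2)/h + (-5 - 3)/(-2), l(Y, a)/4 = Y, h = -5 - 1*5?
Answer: 1369/100 ≈ 13.690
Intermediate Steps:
X = 0 (X = -3 + 3 = 0)
h = -10 (h = -5 - 5 = -10)
l(Y, a) = 4*Y
b(T, n) = 37/10 (b(T, n) = 3/(-10) + (-5 - 3)/(-2) = 3*(-⅒) - 8*(-½) = -3/10 + 4 = 37/10)
(b(-5, l(0, -1)) + X)² = (37/10 + 0)² = (37/10)² = 1369/100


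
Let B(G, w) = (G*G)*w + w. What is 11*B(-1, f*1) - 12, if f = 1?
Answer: 10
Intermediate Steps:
B(G, w) = w + w*G**2 (B(G, w) = G**2*w + w = w*G**2 + w = w + w*G**2)
11*B(-1, f*1) - 12 = 11*((1*1)*(1 + (-1)**2)) - 12 = 11*(1*(1 + 1)) - 12 = 11*(1*2) - 12 = 11*2 - 12 = 22 - 12 = 10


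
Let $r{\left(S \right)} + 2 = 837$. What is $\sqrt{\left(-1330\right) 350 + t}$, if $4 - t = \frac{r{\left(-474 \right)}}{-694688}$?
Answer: $\frac{i \sqrt{14040273364243634}}{173672} \approx 682.27 i$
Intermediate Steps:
$r{\left(S \right)} = 835$ ($r{\left(S \right)} = -2 + 837 = 835$)
$t = \frac{2779587}{694688}$ ($t = 4 - \frac{835}{-694688} = 4 - 835 \left(- \frac{1}{694688}\right) = 4 - - \frac{835}{694688} = 4 + \frac{835}{694688} = \frac{2779587}{694688} \approx 4.0012$)
$\sqrt{\left(-1330\right) 350 + t} = \sqrt{\left(-1330\right) 350 + \frac{2779587}{694688}} = \sqrt{-465500 + \frac{2779587}{694688}} = \sqrt{- \frac{323374484413}{694688}} = \frac{i \sqrt{14040273364243634}}{173672}$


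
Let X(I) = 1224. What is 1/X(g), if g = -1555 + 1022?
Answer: 1/1224 ≈ 0.00081699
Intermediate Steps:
g = -533
1/X(g) = 1/1224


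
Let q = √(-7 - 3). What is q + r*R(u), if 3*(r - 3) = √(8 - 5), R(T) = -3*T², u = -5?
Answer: -225 - 25*√3 + I*√10 ≈ -268.3 + 3.1623*I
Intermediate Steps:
q = I*√10 (q = √(-10) = I*√10 ≈ 3.1623*I)
r = 3 + √3/3 (r = 3 + √(8 - 5)/3 = 3 + √3/3 ≈ 3.5774)
q + r*R(u) = I*√10 + (3 + √3/3)*(-3*(-5)²) = I*√10 + (3 + √3/3)*(-3*25) = I*√10 + (3 + √3/3)*(-75) = I*√10 + (-225 - 25*√3) = -225 - 25*√3 + I*√10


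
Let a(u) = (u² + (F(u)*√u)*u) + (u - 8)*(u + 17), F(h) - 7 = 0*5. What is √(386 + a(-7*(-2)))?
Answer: √(768 + 98*√14) ≈ 33.685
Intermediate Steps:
F(h) = 7 (F(h) = 7 + 0*5 = 7 + 0 = 7)
a(u) = u² + 7*u^(3/2) + (-8 + u)*(17 + u) (a(u) = (u² + (7*√u)*u) + (u - 8)*(u + 17) = (u² + 7*u^(3/2)) + (-8 + u)*(17 + u) = u² + 7*u^(3/2) + (-8 + u)*(17 + u))
√(386 + a(-7*(-2))) = √(386 + (-136 + 2*(-7*(-2))² + 7*(-7*(-2))^(3/2) + 9*(-7*(-2)))) = √(386 + (-136 + 2*14² + 7*14^(3/2) + 9*14)) = √(386 + (-136 + 2*196 + 7*(14*√14) + 126)) = √(386 + (-136 + 392 + 98*√14 + 126)) = √(386 + (382 + 98*√14)) = √(768 + 98*√14)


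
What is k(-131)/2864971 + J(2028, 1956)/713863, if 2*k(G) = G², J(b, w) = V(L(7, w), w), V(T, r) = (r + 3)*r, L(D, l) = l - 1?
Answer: 21968265278311/4090393585946 ≈ 5.3707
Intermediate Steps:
L(D, l) = -1 + l
V(T, r) = r*(3 + r) (V(T, r) = (3 + r)*r = r*(3 + r))
J(b, w) = w*(3 + w)
k(G) = G²/2
k(-131)/2864971 + J(2028, 1956)/713863 = ((½)*(-131)²)/2864971 + (1956*(3 + 1956))/713863 = ((½)*17161)*(1/2864971) + (1956*1959)*(1/713863) = (17161/2)*(1/2864971) + 3831804*(1/713863) = 17161/5729942 + 3831804/713863 = 21968265278311/4090393585946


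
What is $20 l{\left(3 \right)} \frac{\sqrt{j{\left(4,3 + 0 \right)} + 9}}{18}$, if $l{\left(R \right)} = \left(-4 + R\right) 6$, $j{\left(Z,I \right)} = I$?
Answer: $- \frac{40 \sqrt{3}}{3} \approx -23.094$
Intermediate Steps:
$l{\left(R \right)} = -24 + 6 R$
$20 l{\left(3 \right)} \frac{\sqrt{j{\left(4,3 + 0 \right)} + 9}}{18} = 20 \left(-24 + 6 \cdot 3\right) \frac{\sqrt{\left(3 + 0\right) + 9}}{18} = 20 \left(-24 + 18\right) \sqrt{3 + 9} \cdot \frac{1}{18} = 20 \left(-6\right) \sqrt{12} \cdot \frac{1}{18} = - 120 \cdot 2 \sqrt{3} \cdot \frac{1}{18} = - 120 \frac{\sqrt{3}}{9} = - \frac{40 \sqrt{3}}{3}$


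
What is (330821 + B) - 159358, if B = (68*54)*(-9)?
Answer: 138415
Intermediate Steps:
B = -33048 (B = 3672*(-9) = -33048)
(330821 + B) - 159358 = (330821 - 33048) - 159358 = 297773 - 159358 = 138415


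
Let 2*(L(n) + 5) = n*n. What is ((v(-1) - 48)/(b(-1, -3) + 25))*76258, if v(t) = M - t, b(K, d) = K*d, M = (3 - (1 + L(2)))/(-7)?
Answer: -909649/7 ≈ -1.2995e+5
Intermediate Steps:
L(n) = -5 + n²/2 (L(n) = -5 + (n*n)/2 = -5 + n²/2)
M = -5/7 (M = (3 - (1 + (-5 + (½)*2²)))/(-7) = (3 - (1 + (-5 + (½)*4)))*(-⅐) = (3 - (1 + (-5 + 2)))*(-⅐) = (3 - (1 - 3))*(-⅐) = (3 - 1*(-2))*(-⅐) = (3 + 2)*(-⅐) = 5*(-⅐) = -5/7 ≈ -0.71429)
v(t) = -5/7 - t
((v(-1) - 48)/(b(-1, -3) + 25))*76258 = (((-5/7 - 1*(-1)) - 48)/(-1*(-3) + 25))*76258 = (((-5/7 + 1) - 48)/(3 + 25))*76258 = ((2/7 - 48)/28)*76258 = -334/7*1/28*76258 = -167/98*76258 = -909649/7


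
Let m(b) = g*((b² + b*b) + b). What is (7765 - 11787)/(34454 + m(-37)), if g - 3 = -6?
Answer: -4022/26351 ≈ -0.15263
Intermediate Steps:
g = -3 (g = 3 - 6 = -3)
m(b) = -6*b² - 3*b (m(b) = -3*((b² + b*b) + b) = -3*((b² + b²) + b) = -3*(2*b² + b) = -3*(b + 2*b²) = -6*b² - 3*b)
(7765 - 11787)/(34454 + m(-37)) = (7765 - 11787)/(34454 - 3*(-37)*(1 + 2*(-37))) = -4022/(34454 - 3*(-37)*(1 - 74)) = -4022/(34454 - 3*(-37)*(-73)) = -4022/(34454 - 8103) = -4022/26351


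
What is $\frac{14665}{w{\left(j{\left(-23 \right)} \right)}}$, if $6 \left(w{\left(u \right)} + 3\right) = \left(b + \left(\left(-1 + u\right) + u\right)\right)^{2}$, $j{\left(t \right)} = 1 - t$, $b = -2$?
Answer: $\frac{29330}{669} \approx 43.842$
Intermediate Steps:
$w{\left(u \right)} = -3 + \frac{\left(-3 + 2 u\right)^{2}}{6}$ ($w{\left(u \right)} = -3 + \frac{\left(-2 + \left(\left(-1 + u\right) + u\right)\right)^{2}}{6} = -3 + \frac{\left(-2 + \left(-1 + 2 u\right)\right)^{2}}{6} = -3 + \frac{\left(-3 + 2 u\right)^{2}}{6}$)
$\frac{14665}{w{\left(j{\left(-23 \right)} \right)}} = \frac{14665}{-3 + \frac{\left(-3 + 2 \left(1 - -23\right)\right)^{2}}{6}} = \frac{14665}{-3 + \frac{\left(-3 + 2 \left(1 + 23\right)\right)^{2}}{6}} = \frac{14665}{-3 + \frac{\left(-3 + 2 \cdot 24\right)^{2}}{6}} = \frac{14665}{-3 + \frac{\left(-3 + 48\right)^{2}}{6}} = \frac{14665}{-3 + \frac{45^{2}}{6}} = \frac{14665}{-3 + \frac{1}{6} \cdot 2025} = \frac{14665}{-3 + \frac{675}{2}} = \frac{14665}{\frac{669}{2}} = 14665 \cdot \frac{2}{669} = \frac{29330}{669}$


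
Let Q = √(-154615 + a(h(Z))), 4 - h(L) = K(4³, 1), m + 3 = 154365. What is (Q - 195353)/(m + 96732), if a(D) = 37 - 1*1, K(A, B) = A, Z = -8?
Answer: -195353/251094 + I*√154579/251094 ≈ -0.77801 + 0.0015658*I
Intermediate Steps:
m = 154362 (m = -3 + 154365 = 154362)
h(L) = -60 (h(L) = 4 - 1*4³ = 4 - 1*64 = 4 - 64 = -60)
a(D) = 36 (a(D) = 37 - 1 = 36)
Q = I*√154579 (Q = √(-154615 + 36) = √(-154579) = I*√154579 ≈ 393.17*I)
(Q - 195353)/(m + 96732) = (I*√154579 - 195353)/(154362 + 96732) = (-195353 + I*√154579)/251094 = (-195353 + I*√154579)*(1/251094) = -195353/251094 + I*√154579/251094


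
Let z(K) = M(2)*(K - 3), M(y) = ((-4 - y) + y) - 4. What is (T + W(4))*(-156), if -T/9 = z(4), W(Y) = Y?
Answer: -11856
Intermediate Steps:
M(y) = -8 (M(y) = -4 - 4 = -8)
z(K) = 24 - 8*K (z(K) = -8*(K - 3) = -8*(-3 + K) = 24 - 8*K)
T = 72 (T = -9*(24 - 8*4) = -9*(24 - 32) = -9*(-8) = 72)
(T + W(4))*(-156) = (72 + 4)*(-156) = 76*(-156) = -11856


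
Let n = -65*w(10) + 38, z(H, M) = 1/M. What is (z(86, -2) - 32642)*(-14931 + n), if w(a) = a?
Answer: 1014724755/2 ≈ 5.0736e+8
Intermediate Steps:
n = -612 (n = -65*10 + 38 = -650 + 38 = -612)
(z(86, -2) - 32642)*(-14931 + n) = (1/(-2) - 32642)*(-14931 - 612) = (-1/2 - 32642)*(-15543) = -65285/2*(-15543) = 1014724755/2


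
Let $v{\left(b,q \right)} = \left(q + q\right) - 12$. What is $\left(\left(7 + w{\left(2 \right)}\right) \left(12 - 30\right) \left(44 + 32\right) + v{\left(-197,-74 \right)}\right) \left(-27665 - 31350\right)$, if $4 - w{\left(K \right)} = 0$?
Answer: $897500120$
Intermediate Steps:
$w{\left(K \right)} = 4$ ($w{\left(K \right)} = 4 - 0 = 4 + 0 = 4$)
$v{\left(b,q \right)} = -12 + 2 q$ ($v{\left(b,q \right)} = 2 q - 12 = -12 + 2 q$)
$\left(\left(7 + w{\left(2 \right)}\right) \left(12 - 30\right) \left(44 + 32\right) + v{\left(-197,-74 \right)}\right) \left(-27665 - 31350\right) = \left(\left(7 + 4\right) \left(12 - 30\right) \left(44 + 32\right) + \left(-12 + 2 \left(-74\right)\right)\right) \left(-27665 - 31350\right) = \left(11 \left(-18\right) 76 - 160\right) \left(-59015\right) = \left(\left(-198\right) 76 - 160\right) \left(-59015\right) = \left(-15048 - 160\right) \left(-59015\right) = \left(-15208\right) \left(-59015\right) = 897500120$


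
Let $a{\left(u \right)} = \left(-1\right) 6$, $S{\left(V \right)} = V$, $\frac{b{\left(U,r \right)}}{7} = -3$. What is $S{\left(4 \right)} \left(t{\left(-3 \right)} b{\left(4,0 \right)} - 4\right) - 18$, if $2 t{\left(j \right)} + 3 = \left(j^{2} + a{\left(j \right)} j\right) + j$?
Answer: $-916$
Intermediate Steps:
$b{\left(U,r \right)} = -21$ ($b{\left(U,r \right)} = 7 \left(-3\right) = -21$)
$a{\left(u \right)} = -6$
$t{\left(j \right)} = - \frac{3}{2} + \frac{j^{2}}{2} - \frac{5 j}{2}$ ($t{\left(j \right)} = - \frac{3}{2} + \frac{\left(j^{2} - 6 j\right) + j}{2} = - \frac{3}{2} + \frac{j^{2} - 5 j}{2} = - \frac{3}{2} + \left(\frac{j^{2}}{2} - \frac{5 j}{2}\right) = - \frac{3}{2} + \frac{j^{2}}{2} - \frac{5 j}{2}$)
$S{\left(4 \right)} \left(t{\left(-3 \right)} b{\left(4,0 \right)} - 4\right) - 18 = 4 \left(\left(- \frac{3}{2} + \frac{\left(-3\right)^{2}}{2} - - \frac{15}{2}\right) \left(-21\right) - 4\right) - 18 = 4 \left(\left(- \frac{3}{2} + \frac{1}{2} \cdot 9 + \frac{15}{2}\right) \left(-21\right) - 4\right) - 18 = 4 \left(\left(- \frac{3}{2} + \frac{9}{2} + \frac{15}{2}\right) \left(-21\right) - 4\right) - 18 = 4 \left(\frac{21}{2} \left(-21\right) - 4\right) - 18 = 4 \left(- \frac{441}{2} - 4\right) - 18 = 4 \left(- \frac{449}{2}\right) - 18 = -898 - 18 = -916$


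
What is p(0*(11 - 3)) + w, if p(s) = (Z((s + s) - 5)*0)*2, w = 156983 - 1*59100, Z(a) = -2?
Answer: 97883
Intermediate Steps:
w = 97883 (w = 156983 - 59100 = 97883)
p(s) = 0 (p(s) = -2*0*2 = 0*2 = 0)
p(0*(11 - 3)) + w = 0 + 97883 = 97883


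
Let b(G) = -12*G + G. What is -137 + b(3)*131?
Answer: -4460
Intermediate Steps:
b(G) = -11*G
-137 + b(3)*131 = -137 - 11*3*131 = -137 - 33*131 = -137 - 4323 = -4460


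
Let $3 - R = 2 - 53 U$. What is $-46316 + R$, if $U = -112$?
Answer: $-52251$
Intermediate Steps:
$R = -5935$ ($R = 3 - \left(2 - -5936\right) = 3 - \left(2 + 5936\right) = 3 - 5938 = -5935$)
$-46316 + R = -46316 - 5935 = -52251$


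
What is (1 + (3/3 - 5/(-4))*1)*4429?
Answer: 57577/4 ≈ 14394.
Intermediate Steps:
(1 + (3/3 - 5/(-4))*1)*4429 = (1 + (3*(⅓) - 5*(-¼))*1)*4429 = (1 + (1 + 5/4)*1)*4429 = (1 + (9/4)*1)*4429 = (1 + 9/4)*4429 = (13/4)*4429 = 57577/4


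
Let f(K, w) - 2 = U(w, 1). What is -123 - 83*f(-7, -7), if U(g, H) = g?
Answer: 292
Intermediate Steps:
f(K, w) = 2 + w
-123 - 83*f(-7, -7) = -123 - 83*(2 - 7) = -123 - 83*(-5) = -123 + 415 = 292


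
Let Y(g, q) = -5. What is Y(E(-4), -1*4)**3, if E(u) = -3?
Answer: -125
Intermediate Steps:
Y(E(-4), -1*4)**3 = (-5)**3 = -125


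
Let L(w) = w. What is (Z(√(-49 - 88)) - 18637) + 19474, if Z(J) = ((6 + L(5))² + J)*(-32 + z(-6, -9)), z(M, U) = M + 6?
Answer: -3035 - 32*I*√137 ≈ -3035.0 - 374.55*I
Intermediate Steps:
z(M, U) = 6 + M
Z(J) = -3872 - 32*J (Z(J) = ((6 + 5)² + J)*(-32 + (6 - 6)) = (11² + J)*(-32 + 0) = (121 + J)*(-32) = -3872 - 32*J)
(Z(√(-49 - 88)) - 18637) + 19474 = ((-3872 - 32*√(-49 - 88)) - 18637) + 19474 = ((-3872 - 32*I*√137) - 18637) + 19474 = (-22509 - 32*I*√137) + 19474 = -3035 - 32*I*√137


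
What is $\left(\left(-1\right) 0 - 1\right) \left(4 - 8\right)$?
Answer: $4$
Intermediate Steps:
$\left(\left(-1\right) 0 - 1\right) \left(4 - 8\right) = \left(0 - 1\right) \left(4 - 8\right) = - (4 - 8) = \left(-1\right) \left(-4\right) = 4$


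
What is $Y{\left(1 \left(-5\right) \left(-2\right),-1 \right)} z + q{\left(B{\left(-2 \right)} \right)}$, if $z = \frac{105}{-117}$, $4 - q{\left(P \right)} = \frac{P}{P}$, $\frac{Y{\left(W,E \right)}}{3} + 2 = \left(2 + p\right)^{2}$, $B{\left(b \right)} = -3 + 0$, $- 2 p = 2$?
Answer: $\frac{74}{13} \approx 5.6923$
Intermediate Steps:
$p = -1$ ($p = \left(- \frac{1}{2}\right) 2 = -1$)
$B{\left(b \right)} = -3$
$Y{\left(W,E \right)} = -3$ ($Y{\left(W,E \right)} = -6 + 3 \left(2 - 1\right)^{2} = -6 + 3 \cdot 1^{2} = -6 + 3 \cdot 1 = -6 + 3 = -3$)
$q{\left(P \right)} = 3$ ($q{\left(P \right)} = 4 - \frac{P}{P} = 4 - 1 = 3$)
$z = - \frac{35}{39}$ ($z = 105 \left(- \frac{1}{117}\right) = - \frac{35}{39} \approx -0.89744$)
$Y{\left(1 \left(-5\right) \left(-2\right),-1 \right)} z + q{\left(B{\left(-2 \right)} \right)} = \left(-3\right) \left(- \frac{35}{39}\right) + 3 = \frac{35}{13} + 3 = \frac{74}{13}$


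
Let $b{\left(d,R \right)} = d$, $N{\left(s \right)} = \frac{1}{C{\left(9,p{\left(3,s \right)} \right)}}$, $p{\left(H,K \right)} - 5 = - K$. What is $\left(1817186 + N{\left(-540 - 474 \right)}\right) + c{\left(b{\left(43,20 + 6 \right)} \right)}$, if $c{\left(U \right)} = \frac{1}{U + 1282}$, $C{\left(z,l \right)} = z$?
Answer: $\frac{21669944384}{11925} \approx 1.8172 \cdot 10^{6}$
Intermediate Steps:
$p{\left(H,K \right)} = 5 - K$
$N{\left(s \right)} = \frac{1}{9}$
$c{\left(U \right)} = \frac{1}{1282 + U}$
$\left(1817186 + N{\left(-540 - 474 \right)}\right) + c{\left(b{\left(43,20 + 6 \right)} \right)} = \left(1817186 + \frac{1}{9}\right) + \frac{1}{1282 + 43} = \frac{16354675}{9} + \frac{1}{1325} = \frac{21669944384}{11925}$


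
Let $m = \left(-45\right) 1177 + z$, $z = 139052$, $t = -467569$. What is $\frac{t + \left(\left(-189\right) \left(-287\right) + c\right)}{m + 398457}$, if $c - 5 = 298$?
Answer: $- \frac{413023}{484544} \approx -0.8524$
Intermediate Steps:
$c = 303$ ($c = 5 + 298 = 303$)
$m = 86087$ ($m = \left(-45\right) 1177 + 139052 = -52965 + 139052 = 86087$)
$\frac{t + \left(\left(-189\right) \left(-287\right) + c\right)}{m + 398457} = \frac{-467569 + \left(\left(-189\right) \left(-287\right) + 303\right)}{86087 + 398457} = \frac{-467569 + \left(54243 + 303\right)}{484544} = \left(-467569 + 54546\right) \frac{1}{484544} = \left(-413023\right) \frac{1}{484544} = - \frac{413023}{484544}$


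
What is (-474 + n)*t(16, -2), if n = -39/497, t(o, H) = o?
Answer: -3769872/497 ≈ -7585.3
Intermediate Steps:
n = -39/497 (n = -39*1/497 = -39/497 ≈ -0.078471)
(-474 + n)*t(16, -2) = (-474 - 39/497)*16 = -235617/497*16 = -3769872/497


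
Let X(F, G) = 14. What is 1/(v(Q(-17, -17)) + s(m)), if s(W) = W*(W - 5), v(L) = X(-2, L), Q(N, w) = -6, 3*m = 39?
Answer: 1/118 ≈ 0.0084746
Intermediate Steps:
m = 13 (m = (⅓)*39 = 13)
v(L) = 14
s(W) = W*(-5 + W)
1/(v(Q(-17, -17)) + s(m)) = 1/(14 + 13*(-5 + 13)) = 1/(14 + 13*8) = 1/(14 + 104) = 1/118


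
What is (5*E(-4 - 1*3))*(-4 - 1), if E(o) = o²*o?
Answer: 8575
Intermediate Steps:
E(o) = o³
(5*E(-4 - 1*3))*(-4 - 1) = (5*(-4 - 1*3)³)*(-4 - 1) = (5*(-4 - 3)³)*(-5) = (5*(-7)³)*(-5) = (5*(-343))*(-5) = -1715*(-5) = 8575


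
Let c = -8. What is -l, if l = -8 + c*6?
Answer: 56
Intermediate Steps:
l = -56 (l = -8 - 8*6 = -8 - 48 = -56)
-l = -1*(-56) = 56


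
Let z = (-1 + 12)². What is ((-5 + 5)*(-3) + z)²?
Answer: 14641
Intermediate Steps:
z = 121 (z = 11² = 121)
((-5 + 5)*(-3) + z)² = ((-5 + 5)*(-3) + 121)² = (0*(-3) + 121)² = (0 + 121)² = 121² = 14641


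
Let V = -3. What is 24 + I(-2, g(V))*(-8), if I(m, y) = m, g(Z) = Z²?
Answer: 40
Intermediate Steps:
24 + I(-2, g(V))*(-8) = 24 - 2*(-8) = 24 + 16 = 40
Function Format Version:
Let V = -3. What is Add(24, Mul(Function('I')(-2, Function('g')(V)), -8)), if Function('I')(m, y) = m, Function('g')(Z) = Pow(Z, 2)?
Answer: 40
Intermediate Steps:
Add(24, Mul(Function('I')(-2, Function('g')(V)), -8)) = Add(24, Mul(-2, -8)) = Add(24, 16) = 40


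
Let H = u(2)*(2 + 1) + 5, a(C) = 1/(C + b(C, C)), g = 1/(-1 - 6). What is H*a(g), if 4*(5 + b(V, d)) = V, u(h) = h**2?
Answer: -476/145 ≈ -3.2828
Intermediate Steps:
g = -1/7 (g = 1/(-7) = -1/7 ≈ -0.14286)
b(V, d) = -5 + V/4
a(C) = 1/(-5 + 5*C/4) (a(C) = 1/(C + (-5 + C/4)) = 1/(-5 + 5*C/4))
H = 17 (H = 2**2*(2 + 1) + 5 = 4*3 + 5 = 12 + 5 = 17)
H*a(g) = 17*(4/(5*(-4 - 1/7))) = 17*(4/(5*(-29/7))) = 17*((4/5)*(-7/29)) = 17*(-28/145) = -476/145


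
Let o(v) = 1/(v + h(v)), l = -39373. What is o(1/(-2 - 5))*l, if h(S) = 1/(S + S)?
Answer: 551222/51 ≈ 10808.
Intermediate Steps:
h(S) = 1/(2*S)
o(v) = 1/(v + 1/(2*v))
o(1/(-2 - 5))*l = (2/((-2 - 5)*(1 + 2*(1/(-2 - 5))²)))*(-39373) = (2/(-7*(1 + 2*(1/(-7))²)))*(-39373) = (2*(-⅐)/(1 + 2*(-⅐)²))*(-39373) = (2*(-⅐)/(1 + 2*(1/49)))*(-39373) = (2*(-⅐)/(1 + 2/49))*(-39373) = (2*(-⅐)/(51/49))*(-39373) = (2*(-⅐)*(49/51))*(-39373) = -14/51*(-39373) = 551222/51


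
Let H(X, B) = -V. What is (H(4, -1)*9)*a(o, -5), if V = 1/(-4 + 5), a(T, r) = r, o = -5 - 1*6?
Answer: 45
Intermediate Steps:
o = -11 (o = -5 - 6 = -11)
V = 1 (V = 1/1 = 1)
H(X, B) = -1 (H(X, B) = -1*1 = -1)
(H(4, -1)*9)*a(o, -5) = -1*9*(-5) = -9*(-5) = 45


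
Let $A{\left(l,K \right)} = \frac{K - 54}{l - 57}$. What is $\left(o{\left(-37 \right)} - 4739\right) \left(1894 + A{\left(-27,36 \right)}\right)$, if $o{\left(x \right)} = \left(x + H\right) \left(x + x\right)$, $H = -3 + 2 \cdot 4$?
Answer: $- \frac{62876549}{14} \approx -4.4912 \cdot 10^{6}$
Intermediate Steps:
$H = 5$ ($H = -3 + 8 = 5$)
$A{\left(l,K \right)} = \frac{-54 + K}{-57 + l}$
$o{\left(x \right)} = 2 x \left(5 + x\right)$ ($o{\left(x \right)} = \left(x + 5\right) \left(x + x\right) = \left(5 + x\right) 2 x = 2 x \left(5 + x\right)$)
$\left(o{\left(-37 \right)} - 4739\right) \left(1894 + A{\left(-27,36 \right)}\right) = \left(2 \left(-37\right) \left(5 - 37\right) - 4739\right) \left(1894 + \frac{-54 + 36}{-57 - 27}\right) = \left(2 \left(-37\right) \left(-32\right) - 4739\right) \left(1894 + \frac{1}{-84} \left(-18\right)\right) = \left(2368 - 4739\right) \left(1894 - - \frac{3}{14}\right) = - 2371 \left(1894 + \frac{3}{14}\right) = \left(-2371\right) \frac{26519}{14} = - \frac{62876549}{14}$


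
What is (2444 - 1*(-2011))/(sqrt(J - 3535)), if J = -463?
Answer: -4455*I*sqrt(3998)/3998 ≈ -70.457*I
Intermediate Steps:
(2444 - 1*(-2011))/(sqrt(J - 3535)) = (2444 - 1*(-2011))/(sqrt(-463 - 3535)) = (2444 + 2011)/(sqrt(-3998)) = 4455/((I*sqrt(3998))) = 4455*(-I*sqrt(3998)/3998) = -4455*I*sqrt(3998)/3998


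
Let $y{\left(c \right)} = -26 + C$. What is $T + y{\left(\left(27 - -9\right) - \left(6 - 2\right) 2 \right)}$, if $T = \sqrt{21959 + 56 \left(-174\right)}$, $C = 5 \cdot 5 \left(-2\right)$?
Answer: $-76 + \sqrt{12215} \approx 34.521$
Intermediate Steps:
$C = -50$ ($C = 25 \left(-2\right) = -50$)
$T = \sqrt{12215}$ ($T = \sqrt{21959 - 9744} = \sqrt{12215} \approx 110.52$)
$y{\left(c \right)} = -76$ ($y{\left(c \right)} = -26 - 50 = -76$)
$T + y{\left(\left(27 - -9\right) - \left(6 - 2\right) 2 \right)} = \sqrt{12215} - 76 = -76 + \sqrt{12215}$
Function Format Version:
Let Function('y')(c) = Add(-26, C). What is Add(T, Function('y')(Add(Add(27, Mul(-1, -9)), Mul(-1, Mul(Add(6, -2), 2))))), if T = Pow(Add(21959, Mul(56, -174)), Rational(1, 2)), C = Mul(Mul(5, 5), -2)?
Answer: Add(-76, Pow(12215, Rational(1, 2))) ≈ 34.521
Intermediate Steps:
C = -50 (C = Mul(25, -2) = -50)
T = Pow(12215, Rational(1, 2)) (T = Pow(Add(21959, -9744), Rational(1, 2)) = Pow(12215, Rational(1, 2)) ≈ 110.52)
Function('y')(c) = -76 (Function('y')(c) = Add(-26, -50) = -76)
Add(T, Function('y')(Add(Add(27, Mul(-1, -9)), Mul(-1, Mul(Add(6, -2), 2))))) = Add(Pow(12215, Rational(1, 2)), -76) = Add(-76, Pow(12215, Rational(1, 2)))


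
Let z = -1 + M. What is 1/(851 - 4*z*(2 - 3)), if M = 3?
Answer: 1/859 ≈ 0.0011641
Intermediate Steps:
z = 2 (z = -1 + 3 = 2)
1/(851 - 4*z*(2 - 3)) = 1/(851 - 8*(2 - 3)) = 1/(851 - 8*(-1)) = 1/(851 - 4*(-2)) = 1/(851 + 8) = 1/859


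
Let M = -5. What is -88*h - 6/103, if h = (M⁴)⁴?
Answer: -1383056640625006/103 ≈ -1.3428e+13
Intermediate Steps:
h = 152587890625 (h = ((-5)⁴)⁴ = 625⁴ = 152587890625)
-88*h - 6/103 = -88*152587890625 - 6/103 = -13427734375000 - 6*1/103 = -13427734375000 - 6/103 = -1383056640625006/103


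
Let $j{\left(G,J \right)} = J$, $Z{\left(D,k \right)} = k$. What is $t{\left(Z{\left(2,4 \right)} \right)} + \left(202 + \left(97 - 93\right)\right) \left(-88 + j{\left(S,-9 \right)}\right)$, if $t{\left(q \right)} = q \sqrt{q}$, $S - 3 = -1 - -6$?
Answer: $-19974$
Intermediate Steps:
$S = 8$ ($S = 3 - -5 = 3 + \left(-1 + 6\right) = 3 + 5 = 8$)
$t{\left(q \right)} = q^{\frac{3}{2}}$
$t{\left(Z{\left(2,4 \right)} \right)} + \left(202 + \left(97 - 93\right)\right) \left(-88 + j{\left(S,-9 \right)}\right) = 4^{\frac{3}{2}} + \left(202 + \left(97 - 93\right)\right) \left(-88 - 9\right) = 8 + \left(202 + \left(97 - 93\right)\right) \left(-97\right) = 8 + \left(202 + 4\right) \left(-97\right) = 8 + 206 \left(-97\right) = 8 - 19982 = -19974$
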